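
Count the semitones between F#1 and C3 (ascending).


Reasoning:
Absolute semitone position = octave×12 + chromatic position
F#1: 1×12 + 6 = 18
C3: 3×12 + 0 = 36
Difference = 36 - 18 = 18
= 18 semitones


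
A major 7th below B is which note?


Solution.
A 7th spans 7 letter names, so from B we land on C
A major 7th = 11 semitones below B
Spell C at that pitch: C
= C


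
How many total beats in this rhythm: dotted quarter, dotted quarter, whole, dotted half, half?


Beat values:
  dotted quarter = 1.5 beats
  dotted quarter = 1.5 beats
  whole = 4 beats
  dotted half = 3 beats
  half = 2 beats
Sum = 1.5 + 1.5 + 4 + 3 + 2
= 12 beats


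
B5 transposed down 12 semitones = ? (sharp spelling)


Reasoning:
B5: chromatic position 11 in octave 5 → absolute = 5×12 + 11 = 71
Transpose down 12: 71 - 12 = 59
59 = 4×12 + 11 → B in octave 4
Result = B4


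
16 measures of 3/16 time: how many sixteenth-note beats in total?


Solution.
Time signature 3/16: the bottom number 16 means the sixteenth note gets one count
The top number 3 means 3 sixteenth-note beats per measure
Total = 3 × 16 measures
= 48 sixteenth-note beats


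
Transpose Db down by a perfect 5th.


Step by step:
perfect 5th: 5 letter names, 7 semitones
Letter: D - 4 → G
Pitch: Db - 7 semitones, spelled as a G → Gb
= Gb


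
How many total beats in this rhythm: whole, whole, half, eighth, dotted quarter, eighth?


Reasoning:
Beat values:
  whole = 4 beats
  whole = 4 beats
  half = 2 beats
  eighth = 0.5 beats
  dotted quarter = 1.5 beats
  eighth = 0.5 beats
Sum = 4 + 4 + 2 + 0.5 + 1.5 + 0.5
= 12.5 beats


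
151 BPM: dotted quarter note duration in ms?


Solution.
One quarter-note beat = 60000 / BPM = 60000 / 151 ms
Dotted quarter note = 3/2 × quarter note
Duration = 3/2 × 60000 / 151 = 90000 / 151
= 596.0 ms


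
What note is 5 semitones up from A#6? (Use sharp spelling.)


A#6: chromatic position 10 in octave 6 → absolute = 6×12 + 10 = 82
Transpose up 5: 82 + 5 = 87
87 = 7×12 + 3 → D# in octave 7
Result = D#7


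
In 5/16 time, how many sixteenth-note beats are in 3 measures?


Time signature 5/16: the bottom number 16 means the sixteenth note gets one count
The top number 5 means 5 sixteenth-note beats per measure
Total = 5 × 3 measures
= 15 sixteenth-note beats


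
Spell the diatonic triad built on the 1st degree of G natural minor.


Reasoning:
G natural minor scale: G A Bb C D Eb F
Diatonic triad on degree 1 stacks scale notes 1, 3, 5: G Bb D
G→Bb = 3 semitones; G→D = 7 semitones → minor triad
= G Bb D (minor)


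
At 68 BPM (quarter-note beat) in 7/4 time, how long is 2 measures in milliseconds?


Working:
Quarter-note beat duration = 60000 / 68 ms
Beats per measure (7/4) = 7
One measure = 7 × 60000 / 68 = 420000 / 68 ms
2 measures = 2 × 420000 / 68 = 840000 / 68
= 12352.9 ms


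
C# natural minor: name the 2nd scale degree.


Natural minor scale pattern: W-H-W-W-H-W-W (2-1-2-2-1-2-2 semitones)
Starting from C#:
  C# + 2 semitones → D#
  D# + 1 semitone → E
  E + 2 semitones → F#
  F# + 2 semitones → G#
  G# + 1 semitone → A
  A + 2 semitones → B
  B + 2 semitones → C#
Scale: C# D# E F# G# A B
Degree 2 = D#


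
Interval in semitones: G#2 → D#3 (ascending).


Absolute semitone position = octave×12 + chromatic position
G#2: 2×12 + 8 = 32
D#3: 3×12 + 3 = 39
Difference = 39 - 32 = 7
= 7 semitones


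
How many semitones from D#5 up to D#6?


Absolute semitone position = octave×12 + chromatic position
D#5: 5×12 + 3 = 63
D#6: 6×12 + 3 = 75
Difference = 75 - 63 = 12
= 12 semitones


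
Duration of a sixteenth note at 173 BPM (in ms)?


One quarter-note beat = 60000 / BPM = 60000 / 173 ms
Sixteenth note = 1/4 × quarter note
Duration = 1/4 × 60000 / 173 = 15000 / 173
= 86.7 ms


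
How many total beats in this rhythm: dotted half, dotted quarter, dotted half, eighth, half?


Beat values:
  dotted half = 3 beats
  dotted quarter = 1.5 beats
  dotted half = 3 beats
  eighth = 0.5 beats
  half = 2 beats
Sum = 3 + 1.5 + 3 + 0.5 + 2
= 10 beats


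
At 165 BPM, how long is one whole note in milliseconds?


Reasoning:
One quarter-note beat = 60000 / BPM = 60000 / 165 ms
Whole note = 4 × quarter note
Duration = 4 × 60000 / 165 = 240000 / 165
= 1454.5 ms


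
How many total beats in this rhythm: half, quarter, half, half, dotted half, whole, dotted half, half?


Beat values:
  half = 2 beats
  quarter = 1 beat
  half = 2 beats
  half = 2 beats
  dotted half = 3 beats
  whole = 4 beats
  dotted half = 3 beats
  half = 2 beats
Sum = 2 + 1 + 2 + 2 + 3 + 4 + 3 + 2
= 19 beats


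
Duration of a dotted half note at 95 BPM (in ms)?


Solution.
One quarter-note beat = 60000 / BPM = 60000 / 95 ms
Dotted half note = 3 × quarter note
Duration = 3 × 60000 / 95 = 180000 / 95
= 1894.7 ms


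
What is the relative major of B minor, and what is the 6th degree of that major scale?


Let's work it out.
The relative major shares the key signature and is a minor 3rd above the minor tonic
A minor 3rd above B is D
→ relative major of B minor is D major
D major scale: D E F# G A B C#
= D major; 6th degree = B


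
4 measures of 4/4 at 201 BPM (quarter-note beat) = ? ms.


Solution.
Quarter-note beat duration = 60000 / 201 ms
Beats per measure (4/4) = 4
One measure = 4 × 60000 / 201 = 240000 / 201 ms
4 measures = 4 × 240000 / 201 = 960000 / 201
= 4776.1 ms


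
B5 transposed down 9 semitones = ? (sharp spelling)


Step by step:
B5: chromatic position 11 in octave 5 → absolute = 5×12 + 11 = 71
Transpose down 9: 71 - 9 = 62
62 = 5×12 + 2 → D in octave 5
Result = D5


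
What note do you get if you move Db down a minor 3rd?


Working:
minor 3rd: 3 letter names, 3 semitones
Letter: D - 2 → B
Pitch: Db - 3 semitones, spelled as a B → Bb
= Bb


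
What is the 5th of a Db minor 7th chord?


Solution.
Minor 7th chord = root + minor 3rd + perfect 5th + minor 7th
Seventh chords stack in thirds, so the letter names are D-F-A-C
Root: Db
Minor 3rd above Db: Fb
Perfect 5th above Db: Ab
Minor 7th above Db: Cb
The 5th = Ab


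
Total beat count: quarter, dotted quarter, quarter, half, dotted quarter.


Step by step:
Beat values:
  quarter = 1 beat
  dotted quarter = 1.5 beats
  quarter = 1 beat
  half = 2 beats
  dotted quarter = 1.5 beats
Sum = 1 + 1.5 + 1 + 2 + 1.5
= 7 beats


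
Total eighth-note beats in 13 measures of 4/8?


Working:
Time signature 4/8: the bottom number 8 means the eighth note gets one count
The top number 4 means 4 eighth-note beats per measure
Total = 4 × 13 measures
= 52 eighth-note beats


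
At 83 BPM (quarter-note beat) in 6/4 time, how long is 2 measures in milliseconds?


Let's work it out.
Quarter-note beat duration = 60000 / 83 ms
Beats per measure (6/4) = 6
One measure = 6 × 60000 / 83 = 360000 / 83 ms
2 measures = 2 × 360000 / 83 = 720000 / 83
= 8674.7 ms


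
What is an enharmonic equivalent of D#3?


Working:
Enharmonic notes sound the same pitch but are spelled with different letter names
D# and Eb name the same pitch class
= Eb3


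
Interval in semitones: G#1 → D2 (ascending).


Working:
Absolute semitone position = octave×12 + chromatic position
G#1: 1×12 + 8 = 20
D2: 2×12 + 2 = 26
Difference = 26 - 20 = 6
= 6 semitones


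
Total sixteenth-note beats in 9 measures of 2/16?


Working:
Time signature 2/16: the bottom number 16 means the sixteenth note gets one count
The top number 2 means 2 sixteenth-note beats per measure
Total = 2 × 9 measures
= 18 sixteenth-note beats


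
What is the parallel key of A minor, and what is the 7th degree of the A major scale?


Let's work it out.
Parallel keys share the same tonic but differ in mode
A minor → parallel is A major
A major scale: A B C# D E F# G#
= A major; 7th degree = G#


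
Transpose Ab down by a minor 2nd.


Solution.
minor 2nd: 2 letter names, 1 semitones
Letter: A - 1 → G
Pitch: Ab - 1 semitones, spelled as a G → G
= G


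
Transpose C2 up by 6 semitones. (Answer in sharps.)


Let's work it out.
C2: chromatic position 0 in octave 2 → absolute = 2×12 + 0 = 24
Transpose up 6: 24 + 6 = 30
30 = 2×12 + 6 → F# in octave 2
Result = F#2


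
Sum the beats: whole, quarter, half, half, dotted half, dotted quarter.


Solution.
Beat values:
  whole = 4 beats
  quarter = 1 beat
  half = 2 beats
  half = 2 beats
  dotted half = 3 beats
  dotted quarter = 1.5 beats
Sum = 4 + 1 + 2 + 2 + 3 + 1.5
= 13.5 beats


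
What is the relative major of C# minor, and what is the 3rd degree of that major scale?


Let's work it out.
The relative major shares the key signature and is a minor 3rd above the minor tonic
A minor 3rd above C# is E
→ relative major of C# minor is E major
E major scale: E F# G# A B C# D#
= E major; 3rd degree = G#


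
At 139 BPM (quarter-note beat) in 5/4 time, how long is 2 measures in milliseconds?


Solution.
Quarter-note beat duration = 60000 / 139 ms
Beats per measure (5/4) = 5
One measure = 5 × 60000 / 139 = 300000 / 139 ms
2 measures = 2 × 300000 / 139 = 600000 / 139
= 4316.5 ms


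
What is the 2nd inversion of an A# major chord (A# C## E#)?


Step by step:
Root position: A# C## E#
2nd inversion: move root and 3rd up an octave
Bass note: E#
Notes (bottom to top) = E# A# C##


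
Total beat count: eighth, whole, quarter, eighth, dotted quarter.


Beat values:
  eighth = 0.5 beats
  whole = 4 beats
  quarter = 1 beat
  eighth = 0.5 beats
  dotted quarter = 1.5 beats
Sum = 0.5 + 4 + 1 + 0.5 + 1.5
= 7.5 beats


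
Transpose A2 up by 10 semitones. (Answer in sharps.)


A2: chromatic position 9 in octave 2 → absolute = 2×12 + 9 = 33
Transpose up 10: 33 + 10 = 43
43 = 3×12 + 7 → G in octave 3
Result = G3


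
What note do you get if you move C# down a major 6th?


major 6th: 6 letter names, 9 semitones
Letter: C - 5 → E
Pitch: C# - 9 semitones, spelled as an E → E
= E


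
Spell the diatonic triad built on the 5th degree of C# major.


Let's work it out.
C# major scale: C# D# E# F# G# A# B#
Diatonic triad on degree 5 stacks scale notes 5, 7, 2: G# B# D#
G#→B# = 4 semitones; G#→D# = 7 semitones → major triad
= G# B# D# (major)


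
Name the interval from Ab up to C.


Letter names: A → C spans 3 letter names → a 3rd
Semitones: Ab → C = 4 half-steps
A 3rd of 4 semitones is a major 3rd
= major 3rd


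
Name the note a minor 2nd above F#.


Solution.
A 2nd spans 2 letter names, so from F we land on G
A minor 2nd = 1 semitone above F#
Spell G at that pitch: G
= G


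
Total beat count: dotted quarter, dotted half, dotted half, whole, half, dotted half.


Beat values:
  dotted quarter = 1.5 beats
  dotted half = 3 beats
  dotted half = 3 beats
  whole = 4 beats
  half = 2 beats
  dotted half = 3 beats
Sum = 1.5 + 3 + 3 + 4 + 2 + 3
= 16.5 beats


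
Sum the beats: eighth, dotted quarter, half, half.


Solution.
Beat values:
  eighth = 0.5 beats
  dotted quarter = 1.5 beats
  half = 2 beats
  half = 2 beats
Sum = 0.5 + 1.5 + 2 + 2
= 6 beats


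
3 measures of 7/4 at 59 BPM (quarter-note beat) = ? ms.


Reasoning:
Quarter-note beat duration = 60000 / 59 ms
Beats per measure (7/4) = 7
One measure = 7 × 60000 / 59 = 420000 / 59 ms
3 measures = 3 × 420000 / 59 = 1260000 / 59
= 21355.9 ms


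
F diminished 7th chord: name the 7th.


Diminished 7th chord = root + minor 3rd + diminished 5th + diminished 7th
Seventh chords stack in thirds, so the letter names are F-A-C-E
Root: F
Minor 3rd above F: Ab
Diminished 5th above F: Cb
Diminished 7th above F: Ebb
The 7th = Ebb


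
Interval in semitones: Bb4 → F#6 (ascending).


Absolute semitone position = octave×12 + chromatic position
Bb4: 4×12 + 10 = 58
F#6: 6×12 + 6 = 78
Difference = 78 - 58 = 20
= 20 semitones


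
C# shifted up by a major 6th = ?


major 6th: 6 letter names, 9 semitones
Letter: C + 5 → A
Pitch: C# + 9 semitones, spelled as an A → A#
= A#


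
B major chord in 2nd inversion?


Root position: B D# F#
2nd inversion: move root and 3rd up an octave
Bass note: F#
Notes (bottom to top) = F# B D#


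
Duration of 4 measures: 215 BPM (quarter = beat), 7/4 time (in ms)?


Let's work it out.
Quarter-note beat duration = 60000 / 215 ms
Beats per measure (7/4) = 7
One measure = 7 × 60000 / 215 = 420000 / 215 ms
4 measures = 4 × 420000 / 215 = 1680000 / 215
= 7814.0 ms


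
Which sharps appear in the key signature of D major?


Working:
Sharp major keys follow the circle of fifths: C(0), G(1), D(2), A(3), E(4), B(5), F#(6), C#(7)
D major has 2 sharps
Order of sharps: F# C# G# D# A# E# B# → first 2: F#, C#
= F#, C#


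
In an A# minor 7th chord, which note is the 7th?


Working:
Minor 7th chord = root + minor 3rd + perfect 5th + minor 7th
Seventh chords stack in thirds, so the letter names are A-C-E-G
Root: A#
Minor 3rd above A#: C#
Perfect 5th above A#: E#
Minor 7th above A#: G#
The 7th = G#


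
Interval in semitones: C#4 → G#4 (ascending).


Let's work it out.
Absolute semitone position = octave×12 + chromatic position
C#4: 4×12 + 1 = 49
G#4: 4×12 + 8 = 56
Difference = 56 - 49 = 7
= 7 semitones


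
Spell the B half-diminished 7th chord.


Reasoning:
Half-diminished 7th chord = root + minor 3rd + diminished 5th + minor 7th
Seventh chords stack in thirds, so the letter names are B-D-F-A
Root: B
Minor 3rd above B: D
Diminished 5th above B: F
Minor 7th above B: A
Chord = B D F A


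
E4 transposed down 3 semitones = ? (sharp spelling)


Reasoning:
E4: chromatic position 4 in octave 4 → absolute = 4×12 + 4 = 52
Transpose down 3: 52 - 3 = 49
49 = 4×12 + 1 → C# in octave 4
Result = C#4


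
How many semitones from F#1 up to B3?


Solution.
Absolute semitone position = octave×12 + chromatic position
F#1: 1×12 + 6 = 18
B3: 3×12 + 11 = 47
Difference = 47 - 18 = 29
= 29 semitones


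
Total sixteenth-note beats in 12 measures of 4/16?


Let's work it out.
Time signature 4/16: the bottom number 16 means the sixteenth note gets one count
The top number 4 means 4 sixteenth-note beats per measure
Total = 4 × 12 measures
= 48 sixteenth-note beats


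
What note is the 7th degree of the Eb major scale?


Major scale pattern: W-W-H-W-W-W-H (2-2-1-2-2-2-1 semitones)
Starting from Eb:
  Eb + 2 semitones → F
  F + 2 semitones → G
  G + 1 semitone → Ab
  Ab + 2 semitones → Bb
  Bb + 2 semitones → C
  C + 2 semitones → D
  D + 1 semitone → Eb
Scale: Eb F G Ab Bb C D
Degree 7 = D


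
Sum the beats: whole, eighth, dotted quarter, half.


Solution.
Beat values:
  whole = 4 beats
  eighth = 0.5 beats
  dotted quarter = 1.5 beats
  half = 2 beats
Sum = 4 + 0.5 + 1.5 + 2
= 8 beats


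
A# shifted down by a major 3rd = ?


major 3rd: 3 letter names, 4 semitones
Letter: A - 2 → F
Pitch: A# - 4 semitones, spelled as an F → F#
= F#


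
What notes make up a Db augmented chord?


Augmented triad = root + major 3rd (4 semitones) + augmented 5th (8 semitones)
A triad on Db stacks thirds, so the chord tones use letter names D-F-A
Root: Db
Major 3rd above Db: F
Augmented 5th above Db: A
Chord = Db F A


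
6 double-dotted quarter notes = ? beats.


Working:
Base quarter note = 1 beat
Dot 1 adds half the previous value: +1/2
Dot 2 adds half the previous value: +1/4
One double-dotted quarter = 1 + 1/2 + 1/4 = 7/4
6 of them = 6 × 7/4 = 21/2
= 21/2 beats


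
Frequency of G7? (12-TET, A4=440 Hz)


f = 440 × 2^(n/12) where n = semitones from A4
G7: 34 semitones from A4
f = 440 × 2^(34/12)
f = 3135.96 Hz


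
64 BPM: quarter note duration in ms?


Let's work it out.
One quarter-note beat = 60000 / BPM = 60000 / 64 ms
Duration = 60000 / 64
= 937.5 ms


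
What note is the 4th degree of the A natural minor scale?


Natural minor scale pattern: W-H-W-W-H-W-W (2-1-2-2-1-2-2 semitones)
Starting from A:
  A + 2 semitones → B
  B + 1 semitone → C
  C + 2 semitones → D
  D + 2 semitones → E
  E + 1 semitone → F
  F + 2 semitones → G
  G + 2 semitones → A
Scale: A B C D E F G
Degree 4 = D


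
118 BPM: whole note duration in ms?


One quarter-note beat = 60000 / BPM = 60000 / 118 ms
Whole note = 4 × quarter note
Duration = 4 × 60000 / 118 = 240000 / 118
= 2033.9 ms


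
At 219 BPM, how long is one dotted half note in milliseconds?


Let's work it out.
One quarter-note beat = 60000 / BPM = 60000 / 219 ms
Dotted half note = 3 × quarter note
Duration = 3 × 60000 / 219 = 180000 / 219
= 821.9 ms


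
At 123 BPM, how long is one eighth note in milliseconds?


One quarter-note beat = 60000 / BPM = 60000 / 123 ms
Eighth note = 1/2 × quarter note
Duration = 1/2 × 60000 / 123 = 30000 / 123
= 243.9 ms


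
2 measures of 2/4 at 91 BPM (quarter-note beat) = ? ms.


Working:
Quarter-note beat duration = 60000 / 91 ms
Beats per measure (2/4) = 2
One measure = 2 × 60000 / 91 = 120000 / 91 ms
2 measures = 2 × 120000 / 91 = 240000 / 91
= 2637.4 ms


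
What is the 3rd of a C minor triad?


Minor triad = root + minor 3rd (3 semitones) + perfect 5th (7 semitones)
A triad on C stacks thirds, so the chord tones use letter names C-E-G
Root: C
Minor 3rd above C: Eb
Perfect 5th above C: G
The 3rd = Eb


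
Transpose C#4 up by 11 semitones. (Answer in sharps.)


Step by step:
C#4: chromatic position 1 in octave 4 → absolute = 4×12 + 1 = 49
Transpose up 11: 49 + 11 = 60
60 = 5×12 + 0 → C in octave 5
Result = C5


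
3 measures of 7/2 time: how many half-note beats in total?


Let's work it out.
Time signature 7/2: the bottom number 2 means the half note gets one count
The top number 7 means 7 half-note beats per measure
Total = 7 × 3 measures
= 21 half-note beats


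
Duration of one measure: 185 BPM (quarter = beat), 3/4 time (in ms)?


Reasoning:
Quarter-note beat duration = 60000 / 185 ms
Beats per measure (3/4) = 3
One measure = 3 × 60000 / 185 = 180000 / 185 ms
= 973.0 ms


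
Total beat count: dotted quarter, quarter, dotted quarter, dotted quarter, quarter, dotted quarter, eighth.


Beat values:
  dotted quarter = 1.5 beats
  quarter = 1 beat
  dotted quarter = 1.5 beats
  dotted quarter = 1.5 beats
  quarter = 1 beat
  dotted quarter = 1.5 beats
  eighth = 0.5 beats
Sum = 1.5 + 1 + 1.5 + 1.5 + 1 + 1.5 + 0.5
= 8.5 beats


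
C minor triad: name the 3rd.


Step by step:
Minor triad = root + minor 3rd (3 semitones) + perfect 5th (7 semitones)
A triad on C stacks thirds, so the chord tones use letter names C-E-G
Root: C
Minor 3rd above C: Eb
Perfect 5th above C: G
The 3rd = Eb


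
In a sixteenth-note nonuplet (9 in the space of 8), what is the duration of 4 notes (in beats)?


Nonuplet: 9 notes occupy the space of 8 sixteenth notes
Space = 8 × 1/4 = 2 beats
Each nonuplet note = 2 / 9 = 2/9 beats
4 notes = 4 × 2/9 = 8/9
= 8/9 beats


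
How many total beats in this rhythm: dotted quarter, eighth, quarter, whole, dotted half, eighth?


Reasoning:
Beat values:
  dotted quarter = 1.5 beats
  eighth = 0.5 beats
  quarter = 1 beat
  whole = 4 beats
  dotted half = 3 beats
  eighth = 0.5 beats
Sum = 1.5 + 0.5 + 1 + 4 + 3 + 0.5
= 10.5 beats


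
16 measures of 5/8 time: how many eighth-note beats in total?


Solution.
Time signature 5/8: the bottom number 8 means the eighth note gets one count
The top number 5 means 5 eighth-note beats per measure
Total = 5 × 16 measures
= 80 eighth-note beats


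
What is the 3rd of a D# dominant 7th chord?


Dominant 7th chord = root + major 3rd + perfect 5th + minor 7th
Seventh chords stack in thirds, so the letter names are D-F-A-C
Root: D#
Major 3rd above D#: F##
Perfect 5th above D#: A#
Minor 7th above D#: C#
The 3rd = F##


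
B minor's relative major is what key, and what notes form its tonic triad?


The relative major shares the key signature and is a minor 3rd above the minor tonic
A minor 3rd above B is D
→ relative major of B minor is D major
Tonic triad of D major = root + major 3rd + perfect 5th = D F# A
= D major; triad = D F# A


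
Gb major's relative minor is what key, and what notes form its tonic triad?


Working:
The relative minor shares the major's key signature and starts on its 6th degree
6th degree = a major 6th above the tonic; a major 6th above Gb is Eb
→ relative minor of Gb major is Eb minor
Tonic triad of Eb minor = root + minor 3rd + perfect 5th = Eb Gb Bb
= Eb minor; triad = Eb Gb Bb


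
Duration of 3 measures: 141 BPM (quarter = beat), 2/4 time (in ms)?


Quarter-note beat duration = 60000 / 141 ms
Beats per measure (2/4) = 2
One measure = 2 × 60000 / 141 = 120000 / 141 ms
3 measures = 3 × 120000 / 141 = 360000 / 141
= 2553.2 ms


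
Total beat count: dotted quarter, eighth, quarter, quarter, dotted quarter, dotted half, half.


Working:
Beat values:
  dotted quarter = 1.5 beats
  eighth = 0.5 beats
  quarter = 1 beat
  quarter = 1 beat
  dotted quarter = 1.5 beats
  dotted half = 3 beats
  half = 2 beats
Sum = 1.5 + 0.5 + 1 + 1 + 1.5 + 3 + 2
= 10.5 beats


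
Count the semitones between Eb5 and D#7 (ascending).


Reasoning:
Absolute semitone position = octave×12 + chromatic position
Eb5: 5×12 + 3 = 63
D#7: 7×12 + 3 = 87
Difference = 87 - 63 = 24
= 24 semitones


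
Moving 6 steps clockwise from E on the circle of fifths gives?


Each clockwise step on the circle of fifths moves up a perfect 5th
From E: E → B → F#/Gb → Db → Ab → Eb → Bb
= Bb


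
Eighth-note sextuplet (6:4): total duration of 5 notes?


Sextuplet: 6 notes occupy the space of 4 eighth notes
Space = 4 × 1/2 = 2 beats
Each sextuplet note = 2 / 6 = 1/3 beats
5 notes = 5 × 1/3 = 5/3
= 5/3 beats


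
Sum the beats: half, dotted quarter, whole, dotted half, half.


Let's work it out.
Beat values:
  half = 2 beats
  dotted quarter = 1.5 beats
  whole = 4 beats
  dotted half = 3 beats
  half = 2 beats
Sum = 2 + 1.5 + 4 + 3 + 2
= 12.5 beats


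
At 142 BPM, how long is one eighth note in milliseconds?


Let's work it out.
One quarter-note beat = 60000 / BPM = 60000 / 142 ms
Eighth note = 1/2 × quarter note
Duration = 1/2 × 60000 / 142 = 30000 / 142
= 211.3 ms


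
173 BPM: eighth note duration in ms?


Reasoning:
One quarter-note beat = 60000 / BPM = 60000 / 173 ms
Eighth note = 1/2 × quarter note
Duration = 1/2 × 60000 / 173 = 30000 / 173
= 173.4 ms


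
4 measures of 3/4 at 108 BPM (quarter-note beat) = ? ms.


Reasoning:
Quarter-note beat duration = 60000 / 108 ms
Beats per measure (3/4) = 3
One measure = 3 × 60000 / 108 = 180000 / 108 ms
4 measures = 4 × 180000 / 108 = 720000 / 108
= 6666.7 ms


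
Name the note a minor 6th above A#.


A 6th spans 6 letter names, so from A we land on F
A minor 6th = 8 semitones above A#
Spell F at that pitch: F#
= F#


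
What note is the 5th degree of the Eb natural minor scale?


Natural minor scale pattern: W-H-W-W-H-W-W (2-1-2-2-1-2-2 semitones)
Starting from Eb:
  Eb + 2 semitones → F
  F + 1 semitone → Gb
  Gb + 2 semitones → Ab
  Ab + 2 semitones → Bb
  Bb + 1 semitone → Cb
  Cb + 2 semitones → Db
  Db + 2 semitones → Eb
Scale: Eb F Gb Ab Bb Cb Db
Degree 5 = Bb


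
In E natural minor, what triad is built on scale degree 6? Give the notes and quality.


Let's work it out.
E natural minor scale: E F# G A B C D
Diatonic triad on degree 6 stacks scale notes 6, 1, 3: C E G
C→E = 4 semitones; C→G = 7 semitones → major triad
= C E G (major)


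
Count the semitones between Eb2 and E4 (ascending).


Reasoning:
Absolute semitone position = octave×12 + chromatic position
Eb2: 2×12 + 3 = 27
E4: 4×12 + 4 = 52
Difference = 52 - 27 = 25
= 25 semitones


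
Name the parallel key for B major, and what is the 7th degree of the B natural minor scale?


Working:
Parallel keys share the same tonic but differ in mode
B major → parallel is B minor
B natural minor scale: B C# D E F# G A
= B minor; 7th degree = A


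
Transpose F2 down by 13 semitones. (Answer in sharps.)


Let's work it out.
F2: chromatic position 5 in octave 2 → absolute = 2×12 + 5 = 29
Transpose down 13: 29 - 13 = 16
16 = 1×12 + 4 → E in octave 1
Result = E1


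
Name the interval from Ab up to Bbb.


Letter names: A → B spans 2 letter names → a 2nd
Semitones: Ab → Bbb = 1 half-step
A 2nd of 1 semitone is a minor 2nd
= minor 2nd


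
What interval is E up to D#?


Working:
Letter names: E → D spans 7 letter names → a 7th
Semitones: E → D# = 11 half-steps
A 7th of 11 semitones is a major 7th
= major 7th


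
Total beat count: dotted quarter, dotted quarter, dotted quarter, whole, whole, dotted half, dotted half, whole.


Beat values:
  dotted quarter = 1.5 beats
  dotted quarter = 1.5 beats
  dotted quarter = 1.5 beats
  whole = 4 beats
  whole = 4 beats
  dotted half = 3 beats
  dotted half = 3 beats
  whole = 4 beats
Sum = 1.5 + 1.5 + 1.5 + 4 + 4 + 3 + 3 + 4
= 22.5 beats


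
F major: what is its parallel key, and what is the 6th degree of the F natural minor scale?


Let's work it out.
Parallel keys share the same tonic but differ in mode
F major → parallel is F minor
F natural minor scale: F G Ab Bb C Db Eb
= F minor; 6th degree = Db


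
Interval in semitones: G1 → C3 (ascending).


Absolute semitone position = octave×12 + chromatic position
G1: 1×12 + 7 = 19
C3: 3×12 + 0 = 36
Difference = 36 - 19 = 17
= 17 semitones


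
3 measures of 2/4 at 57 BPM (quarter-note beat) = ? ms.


Reasoning:
Quarter-note beat duration = 60000 / 57 ms
Beats per measure (2/4) = 2
One measure = 2 × 60000 / 57 = 120000 / 57 ms
3 measures = 3 × 120000 / 57 = 360000 / 57
= 6315.8 ms


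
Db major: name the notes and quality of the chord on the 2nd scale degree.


Let's work it out.
Db major scale: Db Eb F Gb Ab Bb C
Diatonic triad on degree 2 stacks scale notes 2, 4, 6: Eb Gb Bb
Eb→Gb = 3 semitones; Eb→Bb = 7 semitones → minor triad
= Eb Gb Bb (minor)


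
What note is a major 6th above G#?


Let's work it out.
A 6th spans 6 letter names, so from G we land on E
A major 6th = 9 semitones above G#
Spell E at that pitch: E#
= E#


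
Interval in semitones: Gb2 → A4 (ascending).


Let's work it out.
Absolute semitone position = octave×12 + chromatic position
Gb2: 2×12 + 6 = 30
A4: 4×12 + 9 = 57
Difference = 57 - 30 = 27
= 27 semitones


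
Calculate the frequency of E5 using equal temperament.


f = 440 × 2^(n/12) where n = semitones from A4
E5: 7 semitones from A4
f = 440 × 2^(7/12)
f = 659.26 Hz


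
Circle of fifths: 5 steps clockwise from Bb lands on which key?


Solution.
Each clockwise step on the circle of fifths moves up a perfect 5th
From Bb: Bb → F → C → G → D → A
= A


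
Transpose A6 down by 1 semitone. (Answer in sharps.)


Working:
A6: chromatic position 9 in octave 6 → absolute = 6×12 + 9 = 81
Transpose down 1: 81 - 1 = 80
80 = 6×12 + 8 → G# in octave 6
Result = G#6


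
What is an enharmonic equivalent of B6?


Let's work it out.
Enharmonic notes sound the same pitch but are spelled with different letter names
B and Cb name the same pitch class
Octave numbers change at C, so B6 = Cb7
= Cb7


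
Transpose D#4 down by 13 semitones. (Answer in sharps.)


Reasoning:
D#4: chromatic position 3 in octave 4 → absolute = 4×12 + 3 = 51
Transpose down 13: 51 - 13 = 38
38 = 3×12 + 2 → D in octave 3
Result = D3


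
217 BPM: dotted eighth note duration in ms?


One quarter-note beat = 60000 / BPM = 60000 / 217 ms
Dotted eighth note = 3/4 × quarter note
Duration = 3/4 × 60000 / 217 = 45000 / 217
= 207.4 ms


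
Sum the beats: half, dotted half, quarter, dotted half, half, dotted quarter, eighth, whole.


Step by step:
Beat values:
  half = 2 beats
  dotted half = 3 beats
  quarter = 1 beat
  dotted half = 3 beats
  half = 2 beats
  dotted quarter = 1.5 beats
  eighth = 0.5 beats
  whole = 4 beats
Sum = 2 + 3 + 1 + 3 + 2 + 1.5 + 0.5 + 4
= 17 beats


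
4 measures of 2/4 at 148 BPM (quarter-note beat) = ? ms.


Step by step:
Quarter-note beat duration = 60000 / 148 ms
Beats per measure (2/4) = 2
One measure = 2 × 60000 / 148 = 120000 / 148 ms
4 measures = 4 × 120000 / 148 = 480000 / 148
= 3243.2 ms


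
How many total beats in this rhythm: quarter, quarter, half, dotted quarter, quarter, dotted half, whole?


Beat values:
  quarter = 1 beat
  quarter = 1 beat
  half = 2 beats
  dotted quarter = 1.5 beats
  quarter = 1 beat
  dotted half = 3 beats
  whole = 4 beats
Sum = 1 + 1 + 2 + 1.5 + 1 + 3 + 4
= 13.5 beats


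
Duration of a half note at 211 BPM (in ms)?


Step by step:
One quarter-note beat = 60000 / BPM = 60000 / 211 ms
Half note = 2 × quarter note
Duration = 2 × 60000 / 211 = 120000 / 211
= 568.7 ms


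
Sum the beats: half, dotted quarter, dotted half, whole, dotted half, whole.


Reasoning:
Beat values:
  half = 2 beats
  dotted quarter = 1.5 beats
  dotted half = 3 beats
  whole = 4 beats
  dotted half = 3 beats
  whole = 4 beats
Sum = 2 + 1.5 + 3 + 4 + 3 + 4
= 17.5 beats


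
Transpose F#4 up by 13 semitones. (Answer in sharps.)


F#4: chromatic position 6 in octave 4 → absolute = 4×12 + 6 = 54
Transpose up 13: 54 + 13 = 67
67 = 5×12 + 7 → G in octave 5
Result = G5


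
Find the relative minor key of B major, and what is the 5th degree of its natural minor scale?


Working:
The relative minor shares the major's key signature and starts on its 6th degree
6th degree = a major 6th above the tonic; a major 6th above B is G#
→ relative minor of B major is G# minor
G# natural minor scale: G# A# B C# D# E F#
= G# minor; 5th degree = D#


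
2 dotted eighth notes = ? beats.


Base eighth note = 1/2 beats
Dot 1 adds half the previous value: +1/4
One dotted eighth = 1/2 + 1/4 = 3/4
2 of them = 2 × 3/4 = 3/2
= 3/2 beats


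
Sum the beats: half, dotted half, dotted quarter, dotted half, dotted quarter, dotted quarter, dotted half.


Beat values:
  half = 2 beats
  dotted half = 3 beats
  dotted quarter = 1.5 beats
  dotted half = 3 beats
  dotted quarter = 1.5 beats
  dotted quarter = 1.5 beats
  dotted half = 3 beats
Sum = 2 + 3 + 1.5 + 3 + 1.5 + 1.5 + 3
= 15.5 beats


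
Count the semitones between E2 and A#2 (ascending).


Working:
Absolute semitone position = octave×12 + chromatic position
E2: 2×12 + 4 = 28
A#2: 2×12 + 10 = 34
Difference = 34 - 28 = 6
= 6 semitones


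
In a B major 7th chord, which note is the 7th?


Solution.
Major 7th chord = root + major 3rd + perfect 5th + major 7th
Seventh chords stack in thirds, so the letter names are B-D-F-A
Root: B
Major 3rd above B: D#
Perfect 5th above B: F#
Major 7th above B: A#
The 7th = A#


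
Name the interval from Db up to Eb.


Let's work it out.
Letter names: D → E spans 2 letter names → a 2nd
Semitones: Db → Eb = 2 half-steps
A 2nd of 2 semitones is a major 2nd
= major 2nd


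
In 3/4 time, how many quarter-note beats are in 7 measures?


Time signature 3/4: the bottom number 4 means the quarter note gets one count
The top number 3 means 3 quarter-note beats per measure
Total = 3 × 7 measures
= 21 quarter-note beats


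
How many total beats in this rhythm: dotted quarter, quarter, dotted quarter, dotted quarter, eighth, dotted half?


Solution.
Beat values:
  dotted quarter = 1.5 beats
  quarter = 1 beat
  dotted quarter = 1.5 beats
  dotted quarter = 1.5 beats
  eighth = 0.5 beats
  dotted half = 3 beats
Sum = 1.5 + 1 + 1.5 + 1.5 + 0.5 + 3
= 9 beats


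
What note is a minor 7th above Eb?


Step by step:
A 7th spans 7 letter names, so from E we land on D
A minor 7th = 10 semitones above Eb
Spell D at that pitch: Db
= Db


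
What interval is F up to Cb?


Let's work it out.
Letter names: F → C spans 5 letter names → a 5th
Semitones: F → Cb = 6 half-steps
A 5th of 6 semitones is a diminished 5th
= diminished 5th


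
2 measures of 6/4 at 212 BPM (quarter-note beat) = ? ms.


Solution.
Quarter-note beat duration = 60000 / 212 ms
Beats per measure (6/4) = 6
One measure = 6 × 60000 / 212 = 360000 / 212 ms
2 measures = 2 × 360000 / 212 = 720000 / 212
= 3396.2 ms


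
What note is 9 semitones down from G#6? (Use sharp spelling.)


Step by step:
G#6: chromatic position 8 in octave 6 → absolute = 6×12 + 8 = 80
Transpose down 9: 80 - 9 = 71
71 = 5×12 + 11 → B in octave 5
Result = B5


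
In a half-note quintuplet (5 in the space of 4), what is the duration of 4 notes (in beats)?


Let's work it out.
Quintuplet: 5 notes occupy the space of 4 half notes
Space = 4 × 2 = 8 beats
Each quintuplet note = 8 / 5 = 8/5 beats
4 notes = 4 × 8/5 = 32/5
= 32/5 beats


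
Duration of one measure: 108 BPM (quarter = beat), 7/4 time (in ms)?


Solution.
Quarter-note beat duration = 60000 / 108 ms
Beats per measure (7/4) = 7
One measure = 7 × 60000 / 108 = 420000 / 108 ms
= 3888.9 ms


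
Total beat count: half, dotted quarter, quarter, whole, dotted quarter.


Solution.
Beat values:
  half = 2 beats
  dotted quarter = 1.5 beats
  quarter = 1 beat
  whole = 4 beats
  dotted quarter = 1.5 beats
Sum = 2 + 1.5 + 1 + 4 + 1.5
= 10 beats


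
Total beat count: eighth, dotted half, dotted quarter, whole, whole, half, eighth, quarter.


Let's work it out.
Beat values:
  eighth = 0.5 beats
  dotted half = 3 beats
  dotted quarter = 1.5 beats
  whole = 4 beats
  whole = 4 beats
  half = 2 beats
  eighth = 0.5 beats
  quarter = 1 beat
Sum = 0.5 + 3 + 1.5 + 4 + 4 + 2 + 0.5 + 1
= 16.5 beats


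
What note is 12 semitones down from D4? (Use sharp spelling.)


Working:
D4: chromatic position 2 in octave 4 → absolute = 4×12 + 2 = 50
Transpose down 12: 50 - 12 = 38
38 = 3×12 + 2 → D in octave 3
Result = D3


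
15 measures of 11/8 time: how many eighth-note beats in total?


Let's work it out.
Time signature 11/8: the bottom number 8 means the eighth note gets one count
The top number 11 means 11 eighth-note beats per measure
Total = 11 × 15 measures
= 165 eighth-note beats


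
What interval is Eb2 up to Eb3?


Working:
Letter names: E → E spans 8 letter names → an octave
Semitones: Eb2 → Eb3 = 12 half-steps
An octave of 12 semitones is a perfect octave
= perfect octave


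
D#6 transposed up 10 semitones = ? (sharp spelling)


Let's work it out.
D#6: chromatic position 3 in octave 6 → absolute = 6×12 + 3 = 75
Transpose up 10: 75 + 10 = 85
85 = 7×12 + 1 → C# in octave 7
Result = C#7


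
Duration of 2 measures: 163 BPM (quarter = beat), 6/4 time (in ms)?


Solution.
Quarter-note beat duration = 60000 / 163 ms
Beats per measure (6/4) = 6
One measure = 6 × 60000 / 163 = 360000 / 163 ms
2 measures = 2 × 360000 / 163 = 720000 / 163
= 4417.2 ms


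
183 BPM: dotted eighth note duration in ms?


One quarter-note beat = 60000 / BPM = 60000 / 183 ms
Dotted eighth note = 3/4 × quarter note
Duration = 3/4 × 60000 / 183 = 45000 / 183
= 245.9 ms


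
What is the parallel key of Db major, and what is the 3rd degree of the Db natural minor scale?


Working:
Parallel keys share the same tonic but differ in mode
Db major → parallel is Db minor
Db natural minor scale: Db Eb Fb Gb Ab Bbb Cb
= Db minor; 3rd degree = Fb


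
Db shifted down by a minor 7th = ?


minor 7th: 7 letter names, 10 semitones
Letter: D - 6 → E
Pitch: Db - 10 semitones, spelled as an E → Eb
= Eb


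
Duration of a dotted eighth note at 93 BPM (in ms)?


Step by step:
One quarter-note beat = 60000 / BPM = 60000 / 93 ms
Dotted eighth note = 3/4 × quarter note
Duration = 3/4 × 60000 / 93 = 45000 / 93
= 483.9 ms


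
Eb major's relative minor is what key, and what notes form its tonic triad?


Reasoning:
The relative minor shares the major's key signature and starts on its 6th degree
6th degree = a major 6th above the tonic; a major 6th above Eb is C
→ relative minor of Eb major is C minor
Tonic triad of C minor = root + minor 3rd + perfect 5th = C Eb G
= C minor; triad = C Eb G


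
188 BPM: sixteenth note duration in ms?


Reasoning:
One quarter-note beat = 60000 / BPM = 60000 / 188 ms
Sixteenth note = 1/4 × quarter note
Duration = 1/4 × 60000 / 188 = 15000 / 188
= 79.8 ms


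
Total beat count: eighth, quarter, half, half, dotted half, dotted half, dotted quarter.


Solution.
Beat values:
  eighth = 0.5 beats
  quarter = 1 beat
  half = 2 beats
  half = 2 beats
  dotted half = 3 beats
  dotted half = 3 beats
  dotted quarter = 1.5 beats
Sum = 0.5 + 1 + 2 + 2 + 3 + 3 + 1.5
= 13 beats


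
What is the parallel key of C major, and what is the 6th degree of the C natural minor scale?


Solution.
Parallel keys share the same tonic but differ in mode
C major → parallel is C minor
C natural minor scale: C D Eb F G Ab Bb
= C minor; 6th degree = Ab


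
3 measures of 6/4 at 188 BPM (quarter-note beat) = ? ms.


Quarter-note beat duration = 60000 / 188 ms
Beats per measure (6/4) = 6
One measure = 6 × 60000 / 188 = 360000 / 188 ms
3 measures = 3 × 360000 / 188 = 1080000 / 188
= 5744.7 ms


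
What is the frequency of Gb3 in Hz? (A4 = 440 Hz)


Let's work it out.
f = 440 × 2^(n/12) where n = semitones from A4
Gb3: -15 semitones from A4
f = 440 × 2^(-15/12)
f = 185.00 Hz


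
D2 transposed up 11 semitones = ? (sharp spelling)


Reasoning:
D2: chromatic position 2 in octave 2 → absolute = 2×12 + 2 = 26
Transpose up 11: 26 + 11 = 37
37 = 3×12 + 1 → C# in octave 3
Result = C#3


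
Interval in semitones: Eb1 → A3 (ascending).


Let's work it out.
Absolute semitone position = octave×12 + chromatic position
Eb1: 1×12 + 3 = 15
A3: 3×12 + 9 = 45
Difference = 45 - 15 = 30
= 30 semitones


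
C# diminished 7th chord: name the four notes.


Let's work it out.
Diminished 7th chord = root + minor 3rd + diminished 5th + diminished 7th
Seventh chords stack in thirds, so the letter names are C-E-G-B
Root: C#
Minor 3rd above C#: E
Diminished 5th above C#: G
Diminished 7th above C#: Bb
Chord = C# E G Bb


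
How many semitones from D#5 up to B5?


Step by step:
Absolute semitone position = octave×12 + chromatic position
D#5: 5×12 + 3 = 63
B5: 5×12 + 11 = 71
Difference = 71 - 63 = 8
= 8 semitones


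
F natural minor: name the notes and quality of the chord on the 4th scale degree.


F natural minor scale: F G Ab Bb C Db Eb
Diatonic triad on degree 4 stacks scale notes 4, 6, 1: Bb Db F
Bb→Db = 3 semitones; Bb→F = 7 semitones → minor triad
= Bb Db F (minor)


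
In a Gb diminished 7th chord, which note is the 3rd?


Working:
Diminished 7th chord = root + minor 3rd + diminished 5th + diminished 7th
Seventh chords stack in thirds, so the letter names are G-B-D-F
Root: Gb
Minor 3rd above Gb: Bbb
Diminished 5th above Gb: Dbb
Diminished 7th above Gb: Fbb
The 3rd = Bbb


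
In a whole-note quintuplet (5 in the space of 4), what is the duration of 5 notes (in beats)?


Quintuplet: 5 notes occupy the space of 4 whole notes
Space = 4 × 4 = 16 beats
Each quintuplet note = 16 / 5 = 16/5 beats
5 notes = 5 × 16/5 = 16
= 16 beats


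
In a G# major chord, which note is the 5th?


Let's work it out.
Major triad = root + major 3rd (4 semitones) + perfect 5th (7 semitones)
A triad on G# stacks thirds, so the chord tones use letter names G-B-D
Root: G#
Major 3rd above G#: B#
Perfect 5th above G#: D#
The 5th = D#


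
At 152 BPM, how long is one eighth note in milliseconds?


Solution.
One quarter-note beat = 60000 / BPM = 60000 / 152 ms
Eighth note = 1/2 × quarter note
Duration = 1/2 × 60000 / 152 = 30000 / 152
= 197.4 ms


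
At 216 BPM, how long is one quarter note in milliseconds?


Step by step:
One quarter-note beat = 60000 / BPM = 60000 / 216 ms
Duration = 60000 / 216
= 277.8 ms


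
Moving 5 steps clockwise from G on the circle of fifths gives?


Let's work it out.
Each clockwise step on the circle of fifths moves up a perfect 5th
From G: G → D → A → E → B → F#/Gb
= F#/Gb
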